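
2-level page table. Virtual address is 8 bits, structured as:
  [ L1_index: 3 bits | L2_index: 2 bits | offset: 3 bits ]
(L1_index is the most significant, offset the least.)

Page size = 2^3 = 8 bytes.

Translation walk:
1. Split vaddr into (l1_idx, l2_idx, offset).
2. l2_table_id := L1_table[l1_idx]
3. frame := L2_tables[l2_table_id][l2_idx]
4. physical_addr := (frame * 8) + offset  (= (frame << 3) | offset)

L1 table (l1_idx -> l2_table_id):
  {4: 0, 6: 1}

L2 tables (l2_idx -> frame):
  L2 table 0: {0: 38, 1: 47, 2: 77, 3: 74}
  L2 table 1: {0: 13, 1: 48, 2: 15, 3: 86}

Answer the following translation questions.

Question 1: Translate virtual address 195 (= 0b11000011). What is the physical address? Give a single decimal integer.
Answer: 107

Derivation:
vaddr = 195 = 0b11000011
Split: l1_idx=6, l2_idx=0, offset=3
L1[6] = 1
L2[1][0] = 13
paddr = 13 * 8 + 3 = 107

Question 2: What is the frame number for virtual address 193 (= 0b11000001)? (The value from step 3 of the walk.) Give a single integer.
Answer: 13

Derivation:
vaddr = 193: l1_idx=6, l2_idx=0
L1[6] = 1; L2[1][0] = 13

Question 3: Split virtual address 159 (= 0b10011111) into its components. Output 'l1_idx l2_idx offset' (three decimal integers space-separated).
vaddr = 159 = 0b10011111
  top 3 bits -> l1_idx = 4
  next 2 bits -> l2_idx = 3
  bottom 3 bits -> offset = 7

Answer: 4 3 7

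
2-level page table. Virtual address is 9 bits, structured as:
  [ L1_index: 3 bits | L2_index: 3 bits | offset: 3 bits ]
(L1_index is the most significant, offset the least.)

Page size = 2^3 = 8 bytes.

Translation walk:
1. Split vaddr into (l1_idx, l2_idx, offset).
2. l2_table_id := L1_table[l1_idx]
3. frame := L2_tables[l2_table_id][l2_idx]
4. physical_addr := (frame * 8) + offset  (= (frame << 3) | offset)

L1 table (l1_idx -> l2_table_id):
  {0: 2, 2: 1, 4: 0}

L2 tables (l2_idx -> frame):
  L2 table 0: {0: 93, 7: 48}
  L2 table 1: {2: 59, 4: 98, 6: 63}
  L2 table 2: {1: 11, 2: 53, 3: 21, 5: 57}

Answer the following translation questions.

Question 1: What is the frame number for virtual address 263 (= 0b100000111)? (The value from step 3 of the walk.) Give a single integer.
vaddr = 263: l1_idx=4, l2_idx=0
L1[4] = 0; L2[0][0] = 93

Answer: 93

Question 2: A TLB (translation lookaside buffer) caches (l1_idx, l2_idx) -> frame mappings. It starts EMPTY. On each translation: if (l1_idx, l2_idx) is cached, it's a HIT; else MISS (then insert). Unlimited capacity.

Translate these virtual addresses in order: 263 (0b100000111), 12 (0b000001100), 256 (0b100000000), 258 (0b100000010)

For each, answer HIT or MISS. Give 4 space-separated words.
vaddr=263: (4,0) not in TLB -> MISS, insert
vaddr=12: (0,1) not in TLB -> MISS, insert
vaddr=256: (4,0) in TLB -> HIT
vaddr=258: (4,0) in TLB -> HIT

Answer: MISS MISS HIT HIT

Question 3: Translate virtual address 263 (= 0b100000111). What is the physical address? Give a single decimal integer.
vaddr = 263 = 0b100000111
Split: l1_idx=4, l2_idx=0, offset=7
L1[4] = 0
L2[0][0] = 93
paddr = 93 * 8 + 7 = 751

Answer: 751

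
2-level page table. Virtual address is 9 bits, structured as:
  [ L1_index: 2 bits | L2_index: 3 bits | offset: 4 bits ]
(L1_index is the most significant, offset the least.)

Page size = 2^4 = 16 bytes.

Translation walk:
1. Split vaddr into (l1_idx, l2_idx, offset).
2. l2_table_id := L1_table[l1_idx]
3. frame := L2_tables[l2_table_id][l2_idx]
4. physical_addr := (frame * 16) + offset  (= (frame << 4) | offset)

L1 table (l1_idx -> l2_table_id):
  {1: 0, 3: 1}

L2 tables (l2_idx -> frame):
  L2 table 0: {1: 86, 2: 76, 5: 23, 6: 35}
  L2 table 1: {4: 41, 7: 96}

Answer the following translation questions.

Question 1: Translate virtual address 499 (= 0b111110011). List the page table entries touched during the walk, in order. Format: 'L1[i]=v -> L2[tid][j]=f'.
Answer: L1[3]=1 -> L2[1][7]=96

Derivation:
vaddr = 499 = 0b111110011
Split: l1_idx=3, l2_idx=7, offset=3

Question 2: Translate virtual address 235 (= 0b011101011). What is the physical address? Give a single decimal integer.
vaddr = 235 = 0b011101011
Split: l1_idx=1, l2_idx=6, offset=11
L1[1] = 0
L2[0][6] = 35
paddr = 35 * 16 + 11 = 571

Answer: 571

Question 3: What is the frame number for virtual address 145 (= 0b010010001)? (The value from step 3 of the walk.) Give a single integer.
vaddr = 145: l1_idx=1, l2_idx=1
L1[1] = 0; L2[0][1] = 86

Answer: 86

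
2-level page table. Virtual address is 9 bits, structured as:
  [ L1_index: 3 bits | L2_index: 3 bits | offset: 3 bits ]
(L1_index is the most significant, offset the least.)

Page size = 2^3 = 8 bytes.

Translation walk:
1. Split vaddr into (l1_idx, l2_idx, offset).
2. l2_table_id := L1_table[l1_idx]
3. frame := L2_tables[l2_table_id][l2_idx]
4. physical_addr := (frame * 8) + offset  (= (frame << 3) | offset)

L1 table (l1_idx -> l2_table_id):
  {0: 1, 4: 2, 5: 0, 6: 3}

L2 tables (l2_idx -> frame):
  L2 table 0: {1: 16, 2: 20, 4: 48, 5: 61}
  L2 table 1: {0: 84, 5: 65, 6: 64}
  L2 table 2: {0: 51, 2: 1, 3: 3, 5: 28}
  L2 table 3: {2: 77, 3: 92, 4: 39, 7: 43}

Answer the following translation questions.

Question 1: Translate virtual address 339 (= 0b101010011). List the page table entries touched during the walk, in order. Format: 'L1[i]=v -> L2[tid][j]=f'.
Answer: L1[5]=0 -> L2[0][2]=20

Derivation:
vaddr = 339 = 0b101010011
Split: l1_idx=5, l2_idx=2, offset=3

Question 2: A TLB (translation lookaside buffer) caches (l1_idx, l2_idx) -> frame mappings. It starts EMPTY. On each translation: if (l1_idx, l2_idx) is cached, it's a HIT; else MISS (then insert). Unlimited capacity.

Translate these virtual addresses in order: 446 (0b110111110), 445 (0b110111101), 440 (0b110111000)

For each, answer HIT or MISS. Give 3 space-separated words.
vaddr=446: (6,7) not in TLB -> MISS, insert
vaddr=445: (6,7) in TLB -> HIT
vaddr=440: (6,7) in TLB -> HIT

Answer: MISS HIT HIT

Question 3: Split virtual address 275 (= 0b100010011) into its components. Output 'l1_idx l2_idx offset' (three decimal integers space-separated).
Answer: 4 2 3

Derivation:
vaddr = 275 = 0b100010011
  top 3 bits -> l1_idx = 4
  next 3 bits -> l2_idx = 2
  bottom 3 bits -> offset = 3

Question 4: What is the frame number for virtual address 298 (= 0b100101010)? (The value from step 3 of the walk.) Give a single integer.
Answer: 28

Derivation:
vaddr = 298: l1_idx=4, l2_idx=5
L1[4] = 2; L2[2][5] = 28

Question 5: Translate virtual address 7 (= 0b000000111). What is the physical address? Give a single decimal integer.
Answer: 679

Derivation:
vaddr = 7 = 0b000000111
Split: l1_idx=0, l2_idx=0, offset=7
L1[0] = 1
L2[1][0] = 84
paddr = 84 * 8 + 7 = 679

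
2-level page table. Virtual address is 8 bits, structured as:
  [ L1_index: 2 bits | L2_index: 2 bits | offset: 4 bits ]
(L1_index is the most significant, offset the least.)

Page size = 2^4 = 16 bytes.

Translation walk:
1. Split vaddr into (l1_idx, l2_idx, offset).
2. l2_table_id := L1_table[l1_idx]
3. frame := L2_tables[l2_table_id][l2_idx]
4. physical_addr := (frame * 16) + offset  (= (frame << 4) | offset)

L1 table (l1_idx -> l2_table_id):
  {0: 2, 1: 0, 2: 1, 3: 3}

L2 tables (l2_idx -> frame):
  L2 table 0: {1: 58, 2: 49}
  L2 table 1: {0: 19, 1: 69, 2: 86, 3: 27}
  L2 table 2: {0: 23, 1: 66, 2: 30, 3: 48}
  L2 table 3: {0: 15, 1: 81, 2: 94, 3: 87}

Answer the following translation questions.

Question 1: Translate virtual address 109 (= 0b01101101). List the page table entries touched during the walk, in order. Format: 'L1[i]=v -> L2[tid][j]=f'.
vaddr = 109 = 0b01101101
Split: l1_idx=1, l2_idx=2, offset=13

Answer: L1[1]=0 -> L2[0][2]=49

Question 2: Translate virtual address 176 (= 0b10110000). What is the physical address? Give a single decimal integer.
Answer: 432

Derivation:
vaddr = 176 = 0b10110000
Split: l1_idx=2, l2_idx=3, offset=0
L1[2] = 1
L2[1][3] = 27
paddr = 27 * 16 + 0 = 432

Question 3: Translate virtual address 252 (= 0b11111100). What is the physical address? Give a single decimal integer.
Answer: 1404

Derivation:
vaddr = 252 = 0b11111100
Split: l1_idx=3, l2_idx=3, offset=12
L1[3] = 3
L2[3][3] = 87
paddr = 87 * 16 + 12 = 1404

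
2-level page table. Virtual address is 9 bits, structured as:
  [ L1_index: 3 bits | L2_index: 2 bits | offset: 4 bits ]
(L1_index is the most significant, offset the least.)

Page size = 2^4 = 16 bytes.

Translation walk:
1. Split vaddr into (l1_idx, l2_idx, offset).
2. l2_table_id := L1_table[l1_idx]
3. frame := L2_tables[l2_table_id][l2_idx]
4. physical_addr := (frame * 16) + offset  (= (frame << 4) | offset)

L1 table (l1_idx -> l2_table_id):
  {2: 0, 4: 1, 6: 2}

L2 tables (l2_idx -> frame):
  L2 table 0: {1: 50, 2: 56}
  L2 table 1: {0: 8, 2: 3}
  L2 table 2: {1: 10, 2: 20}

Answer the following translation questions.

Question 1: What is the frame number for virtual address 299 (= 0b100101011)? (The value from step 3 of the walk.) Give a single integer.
Answer: 3

Derivation:
vaddr = 299: l1_idx=4, l2_idx=2
L1[4] = 1; L2[1][2] = 3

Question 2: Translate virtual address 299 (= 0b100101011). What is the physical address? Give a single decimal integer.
Answer: 59

Derivation:
vaddr = 299 = 0b100101011
Split: l1_idx=4, l2_idx=2, offset=11
L1[4] = 1
L2[1][2] = 3
paddr = 3 * 16 + 11 = 59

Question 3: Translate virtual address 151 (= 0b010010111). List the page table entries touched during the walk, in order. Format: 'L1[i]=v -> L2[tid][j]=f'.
Answer: L1[2]=0 -> L2[0][1]=50

Derivation:
vaddr = 151 = 0b010010111
Split: l1_idx=2, l2_idx=1, offset=7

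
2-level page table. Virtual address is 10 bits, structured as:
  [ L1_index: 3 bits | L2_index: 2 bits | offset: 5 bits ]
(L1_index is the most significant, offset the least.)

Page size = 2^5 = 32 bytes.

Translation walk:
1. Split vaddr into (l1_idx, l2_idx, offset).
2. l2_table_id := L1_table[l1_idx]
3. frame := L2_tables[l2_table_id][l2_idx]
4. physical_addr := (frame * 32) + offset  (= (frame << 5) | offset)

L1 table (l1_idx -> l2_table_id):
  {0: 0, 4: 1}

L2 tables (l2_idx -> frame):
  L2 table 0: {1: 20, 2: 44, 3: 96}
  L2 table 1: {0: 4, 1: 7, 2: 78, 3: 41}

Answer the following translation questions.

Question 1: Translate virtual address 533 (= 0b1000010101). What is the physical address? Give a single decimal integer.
vaddr = 533 = 0b1000010101
Split: l1_idx=4, l2_idx=0, offset=21
L1[4] = 1
L2[1][0] = 4
paddr = 4 * 32 + 21 = 149

Answer: 149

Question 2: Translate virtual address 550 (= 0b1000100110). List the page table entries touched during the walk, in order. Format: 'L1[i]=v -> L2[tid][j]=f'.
vaddr = 550 = 0b1000100110
Split: l1_idx=4, l2_idx=1, offset=6

Answer: L1[4]=1 -> L2[1][1]=7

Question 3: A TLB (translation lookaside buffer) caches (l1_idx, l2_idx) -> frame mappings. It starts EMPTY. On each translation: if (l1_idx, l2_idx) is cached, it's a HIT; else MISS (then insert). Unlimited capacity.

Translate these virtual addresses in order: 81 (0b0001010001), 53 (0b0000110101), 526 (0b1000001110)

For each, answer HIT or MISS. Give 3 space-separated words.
Answer: MISS MISS MISS

Derivation:
vaddr=81: (0,2) not in TLB -> MISS, insert
vaddr=53: (0,1) not in TLB -> MISS, insert
vaddr=526: (4,0) not in TLB -> MISS, insert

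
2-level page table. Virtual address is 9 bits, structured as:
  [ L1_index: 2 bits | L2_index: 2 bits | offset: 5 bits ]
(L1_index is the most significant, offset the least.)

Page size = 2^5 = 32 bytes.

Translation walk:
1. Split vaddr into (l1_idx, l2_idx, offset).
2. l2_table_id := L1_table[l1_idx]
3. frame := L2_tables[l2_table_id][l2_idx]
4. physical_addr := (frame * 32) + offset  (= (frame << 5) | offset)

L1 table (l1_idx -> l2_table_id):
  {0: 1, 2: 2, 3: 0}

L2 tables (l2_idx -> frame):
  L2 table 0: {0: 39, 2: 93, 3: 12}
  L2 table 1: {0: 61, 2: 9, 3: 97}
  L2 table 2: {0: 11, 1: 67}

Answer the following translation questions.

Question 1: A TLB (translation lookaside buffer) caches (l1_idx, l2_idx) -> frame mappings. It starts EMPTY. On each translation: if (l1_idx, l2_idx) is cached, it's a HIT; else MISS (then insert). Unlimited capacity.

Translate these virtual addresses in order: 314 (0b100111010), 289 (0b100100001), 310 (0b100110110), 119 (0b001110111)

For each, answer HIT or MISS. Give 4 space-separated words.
vaddr=314: (2,1) not in TLB -> MISS, insert
vaddr=289: (2,1) in TLB -> HIT
vaddr=310: (2,1) in TLB -> HIT
vaddr=119: (0,3) not in TLB -> MISS, insert

Answer: MISS HIT HIT MISS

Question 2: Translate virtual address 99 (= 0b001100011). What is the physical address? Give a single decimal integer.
vaddr = 99 = 0b001100011
Split: l1_idx=0, l2_idx=3, offset=3
L1[0] = 1
L2[1][3] = 97
paddr = 97 * 32 + 3 = 3107

Answer: 3107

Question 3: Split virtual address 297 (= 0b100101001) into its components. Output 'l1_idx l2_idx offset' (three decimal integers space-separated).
Answer: 2 1 9

Derivation:
vaddr = 297 = 0b100101001
  top 2 bits -> l1_idx = 2
  next 2 bits -> l2_idx = 1
  bottom 5 bits -> offset = 9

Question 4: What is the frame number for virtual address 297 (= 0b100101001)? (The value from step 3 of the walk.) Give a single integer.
vaddr = 297: l1_idx=2, l2_idx=1
L1[2] = 2; L2[2][1] = 67

Answer: 67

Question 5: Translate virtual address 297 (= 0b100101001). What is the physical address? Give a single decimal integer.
vaddr = 297 = 0b100101001
Split: l1_idx=2, l2_idx=1, offset=9
L1[2] = 2
L2[2][1] = 67
paddr = 67 * 32 + 9 = 2153

Answer: 2153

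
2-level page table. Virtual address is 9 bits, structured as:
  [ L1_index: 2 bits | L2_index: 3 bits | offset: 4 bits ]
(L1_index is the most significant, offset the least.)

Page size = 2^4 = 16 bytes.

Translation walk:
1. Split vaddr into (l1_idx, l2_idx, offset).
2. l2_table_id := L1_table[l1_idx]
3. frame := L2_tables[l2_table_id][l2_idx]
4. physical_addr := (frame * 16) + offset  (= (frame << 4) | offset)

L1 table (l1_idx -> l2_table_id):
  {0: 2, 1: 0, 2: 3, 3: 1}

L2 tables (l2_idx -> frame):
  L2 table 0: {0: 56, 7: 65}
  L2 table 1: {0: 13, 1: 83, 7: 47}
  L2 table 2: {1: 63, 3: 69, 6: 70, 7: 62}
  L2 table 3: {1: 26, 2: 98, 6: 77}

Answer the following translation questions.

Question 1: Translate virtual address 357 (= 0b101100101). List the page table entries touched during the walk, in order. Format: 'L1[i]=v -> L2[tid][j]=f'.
vaddr = 357 = 0b101100101
Split: l1_idx=2, l2_idx=6, offset=5

Answer: L1[2]=3 -> L2[3][6]=77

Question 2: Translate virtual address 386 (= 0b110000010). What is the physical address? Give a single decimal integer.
Answer: 210

Derivation:
vaddr = 386 = 0b110000010
Split: l1_idx=3, l2_idx=0, offset=2
L1[3] = 1
L2[1][0] = 13
paddr = 13 * 16 + 2 = 210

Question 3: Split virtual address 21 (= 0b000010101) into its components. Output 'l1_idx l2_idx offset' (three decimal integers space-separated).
vaddr = 21 = 0b000010101
  top 2 bits -> l1_idx = 0
  next 3 bits -> l2_idx = 1
  bottom 4 bits -> offset = 5

Answer: 0 1 5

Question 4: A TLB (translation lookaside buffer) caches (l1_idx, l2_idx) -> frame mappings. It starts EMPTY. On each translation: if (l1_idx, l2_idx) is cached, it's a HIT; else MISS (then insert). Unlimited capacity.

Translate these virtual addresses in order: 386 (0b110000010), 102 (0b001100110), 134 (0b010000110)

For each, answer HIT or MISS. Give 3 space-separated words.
Answer: MISS MISS MISS

Derivation:
vaddr=386: (3,0) not in TLB -> MISS, insert
vaddr=102: (0,6) not in TLB -> MISS, insert
vaddr=134: (1,0) not in TLB -> MISS, insert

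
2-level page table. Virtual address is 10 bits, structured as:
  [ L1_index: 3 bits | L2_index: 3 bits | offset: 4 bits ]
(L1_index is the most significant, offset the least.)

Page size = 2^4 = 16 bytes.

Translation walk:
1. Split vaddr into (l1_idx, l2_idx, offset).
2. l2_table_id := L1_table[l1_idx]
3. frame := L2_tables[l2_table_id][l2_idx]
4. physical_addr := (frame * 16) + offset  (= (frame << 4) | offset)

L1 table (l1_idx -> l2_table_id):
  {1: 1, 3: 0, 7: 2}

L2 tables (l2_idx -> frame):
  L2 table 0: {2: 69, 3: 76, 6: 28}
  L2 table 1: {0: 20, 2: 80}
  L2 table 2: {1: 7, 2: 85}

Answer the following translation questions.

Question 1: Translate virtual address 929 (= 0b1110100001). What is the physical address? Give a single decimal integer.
Answer: 1361

Derivation:
vaddr = 929 = 0b1110100001
Split: l1_idx=7, l2_idx=2, offset=1
L1[7] = 2
L2[2][2] = 85
paddr = 85 * 16 + 1 = 1361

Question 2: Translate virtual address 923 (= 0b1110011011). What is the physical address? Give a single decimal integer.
Answer: 123

Derivation:
vaddr = 923 = 0b1110011011
Split: l1_idx=7, l2_idx=1, offset=11
L1[7] = 2
L2[2][1] = 7
paddr = 7 * 16 + 11 = 123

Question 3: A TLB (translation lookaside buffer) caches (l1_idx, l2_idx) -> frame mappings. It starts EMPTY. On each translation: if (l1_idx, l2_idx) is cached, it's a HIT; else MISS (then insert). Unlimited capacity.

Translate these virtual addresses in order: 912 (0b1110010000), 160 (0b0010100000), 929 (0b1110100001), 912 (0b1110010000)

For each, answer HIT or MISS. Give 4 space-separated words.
vaddr=912: (7,1) not in TLB -> MISS, insert
vaddr=160: (1,2) not in TLB -> MISS, insert
vaddr=929: (7,2) not in TLB -> MISS, insert
vaddr=912: (7,1) in TLB -> HIT

Answer: MISS MISS MISS HIT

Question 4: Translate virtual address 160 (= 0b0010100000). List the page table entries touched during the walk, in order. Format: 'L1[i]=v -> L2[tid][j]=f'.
vaddr = 160 = 0b0010100000
Split: l1_idx=1, l2_idx=2, offset=0

Answer: L1[1]=1 -> L2[1][2]=80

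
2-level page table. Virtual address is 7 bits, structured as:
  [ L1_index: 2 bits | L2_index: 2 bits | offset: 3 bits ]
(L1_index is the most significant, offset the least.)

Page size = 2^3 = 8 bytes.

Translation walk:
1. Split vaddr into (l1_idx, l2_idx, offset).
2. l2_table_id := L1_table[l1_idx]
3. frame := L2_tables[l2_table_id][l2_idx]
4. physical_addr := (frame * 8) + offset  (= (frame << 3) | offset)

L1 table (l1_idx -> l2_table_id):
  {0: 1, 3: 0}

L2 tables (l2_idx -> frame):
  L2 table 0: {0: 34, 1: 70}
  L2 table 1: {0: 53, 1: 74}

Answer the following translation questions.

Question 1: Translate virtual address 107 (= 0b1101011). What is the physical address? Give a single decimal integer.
Answer: 563

Derivation:
vaddr = 107 = 0b1101011
Split: l1_idx=3, l2_idx=1, offset=3
L1[3] = 0
L2[0][1] = 70
paddr = 70 * 8 + 3 = 563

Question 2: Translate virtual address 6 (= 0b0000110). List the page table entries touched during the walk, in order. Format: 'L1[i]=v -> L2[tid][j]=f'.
vaddr = 6 = 0b0000110
Split: l1_idx=0, l2_idx=0, offset=6

Answer: L1[0]=1 -> L2[1][0]=53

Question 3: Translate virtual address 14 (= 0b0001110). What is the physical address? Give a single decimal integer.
vaddr = 14 = 0b0001110
Split: l1_idx=0, l2_idx=1, offset=6
L1[0] = 1
L2[1][1] = 74
paddr = 74 * 8 + 6 = 598

Answer: 598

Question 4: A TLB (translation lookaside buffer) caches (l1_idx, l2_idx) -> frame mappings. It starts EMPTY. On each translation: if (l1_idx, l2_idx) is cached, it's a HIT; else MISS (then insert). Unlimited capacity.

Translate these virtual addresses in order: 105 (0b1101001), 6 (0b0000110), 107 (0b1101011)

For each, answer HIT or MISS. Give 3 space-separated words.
vaddr=105: (3,1) not in TLB -> MISS, insert
vaddr=6: (0,0) not in TLB -> MISS, insert
vaddr=107: (3,1) in TLB -> HIT

Answer: MISS MISS HIT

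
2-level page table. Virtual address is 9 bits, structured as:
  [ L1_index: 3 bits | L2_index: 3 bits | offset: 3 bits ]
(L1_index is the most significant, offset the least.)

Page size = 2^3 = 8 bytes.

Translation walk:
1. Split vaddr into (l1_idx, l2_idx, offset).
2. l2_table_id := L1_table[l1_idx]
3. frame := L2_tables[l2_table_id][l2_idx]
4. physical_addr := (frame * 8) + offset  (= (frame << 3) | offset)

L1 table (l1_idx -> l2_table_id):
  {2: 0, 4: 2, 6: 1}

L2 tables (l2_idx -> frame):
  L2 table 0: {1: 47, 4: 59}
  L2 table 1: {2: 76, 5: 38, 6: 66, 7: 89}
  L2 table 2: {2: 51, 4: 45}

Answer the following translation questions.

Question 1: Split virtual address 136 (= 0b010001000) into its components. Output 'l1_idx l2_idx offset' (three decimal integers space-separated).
vaddr = 136 = 0b010001000
  top 3 bits -> l1_idx = 2
  next 3 bits -> l2_idx = 1
  bottom 3 bits -> offset = 0

Answer: 2 1 0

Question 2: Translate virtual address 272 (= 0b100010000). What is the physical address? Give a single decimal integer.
vaddr = 272 = 0b100010000
Split: l1_idx=4, l2_idx=2, offset=0
L1[4] = 2
L2[2][2] = 51
paddr = 51 * 8 + 0 = 408

Answer: 408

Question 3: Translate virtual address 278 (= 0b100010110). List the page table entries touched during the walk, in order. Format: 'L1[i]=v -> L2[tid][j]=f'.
vaddr = 278 = 0b100010110
Split: l1_idx=4, l2_idx=2, offset=6

Answer: L1[4]=2 -> L2[2][2]=51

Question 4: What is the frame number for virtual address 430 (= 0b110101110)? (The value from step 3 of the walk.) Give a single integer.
Answer: 38

Derivation:
vaddr = 430: l1_idx=6, l2_idx=5
L1[6] = 1; L2[1][5] = 38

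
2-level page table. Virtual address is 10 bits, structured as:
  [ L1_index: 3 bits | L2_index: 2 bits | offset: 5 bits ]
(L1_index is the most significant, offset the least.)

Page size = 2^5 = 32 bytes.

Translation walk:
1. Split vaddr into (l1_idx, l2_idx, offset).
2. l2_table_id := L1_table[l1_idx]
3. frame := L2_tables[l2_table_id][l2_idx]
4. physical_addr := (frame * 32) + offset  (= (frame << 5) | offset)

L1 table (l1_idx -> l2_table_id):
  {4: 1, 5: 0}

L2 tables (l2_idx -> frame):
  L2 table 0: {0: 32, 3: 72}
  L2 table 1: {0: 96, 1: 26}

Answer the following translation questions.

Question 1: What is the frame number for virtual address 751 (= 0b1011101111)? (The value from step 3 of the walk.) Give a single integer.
Answer: 72

Derivation:
vaddr = 751: l1_idx=5, l2_idx=3
L1[5] = 0; L2[0][3] = 72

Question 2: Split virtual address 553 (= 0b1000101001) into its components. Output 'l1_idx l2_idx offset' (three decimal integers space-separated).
vaddr = 553 = 0b1000101001
  top 3 bits -> l1_idx = 4
  next 2 bits -> l2_idx = 1
  bottom 5 bits -> offset = 9

Answer: 4 1 9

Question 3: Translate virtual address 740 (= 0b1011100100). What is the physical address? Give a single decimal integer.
vaddr = 740 = 0b1011100100
Split: l1_idx=5, l2_idx=3, offset=4
L1[5] = 0
L2[0][3] = 72
paddr = 72 * 32 + 4 = 2308

Answer: 2308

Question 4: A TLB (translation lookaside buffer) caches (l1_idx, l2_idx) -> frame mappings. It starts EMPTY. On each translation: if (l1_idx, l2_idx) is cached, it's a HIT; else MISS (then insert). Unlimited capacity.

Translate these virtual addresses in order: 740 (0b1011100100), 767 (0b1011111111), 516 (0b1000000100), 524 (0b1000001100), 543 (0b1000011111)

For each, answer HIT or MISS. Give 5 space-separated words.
vaddr=740: (5,3) not in TLB -> MISS, insert
vaddr=767: (5,3) in TLB -> HIT
vaddr=516: (4,0) not in TLB -> MISS, insert
vaddr=524: (4,0) in TLB -> HIT
vaddr=543: (4,0) in TLB -> HIT

Answer: MISS HIT MISS HIT HIT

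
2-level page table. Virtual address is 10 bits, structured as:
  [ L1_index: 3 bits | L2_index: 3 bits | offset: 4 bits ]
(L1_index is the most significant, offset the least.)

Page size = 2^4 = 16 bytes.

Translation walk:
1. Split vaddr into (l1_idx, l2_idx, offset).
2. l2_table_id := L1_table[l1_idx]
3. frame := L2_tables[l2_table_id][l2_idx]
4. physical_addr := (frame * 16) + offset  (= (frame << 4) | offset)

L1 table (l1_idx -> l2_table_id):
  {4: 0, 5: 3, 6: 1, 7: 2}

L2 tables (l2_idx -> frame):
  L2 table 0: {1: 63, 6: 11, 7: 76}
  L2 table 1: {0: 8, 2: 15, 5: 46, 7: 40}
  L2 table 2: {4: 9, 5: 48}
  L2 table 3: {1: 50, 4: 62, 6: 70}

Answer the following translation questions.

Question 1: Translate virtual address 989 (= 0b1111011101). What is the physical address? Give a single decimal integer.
vaddr = 989 = 0b1111011101
Split: l1_idx=7, l2_idx=5, offset=13
L1[7] = 2
L2[2][5] = 48
paddr = 48 * 16 + 13 = 781

Answer: 781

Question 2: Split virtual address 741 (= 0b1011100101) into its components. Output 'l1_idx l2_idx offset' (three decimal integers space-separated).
Answer: 5 6 5

Derivation:
vaddr = 741 = 0b1011100101
  top 3 bits -> l1_idx = 5
  next 3 bits -> l2_idx = 6
  bottom 4 bits -> offset = 5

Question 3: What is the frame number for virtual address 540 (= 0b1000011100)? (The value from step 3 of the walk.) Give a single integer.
vaddr = 540: l1_idx=4, l2_idx=1
L1[4] = 0; L2[0][1] = 63

Answer: 63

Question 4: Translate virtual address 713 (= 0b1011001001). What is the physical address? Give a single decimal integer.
vaddr = 713 = 0b1011001001
Split: l1_idx=5, l2_idx=4, offset=9
L1[5] = 3
L2[3][4] = 62
paddr = 62 * 16 + 9 = 1001

Answer: 1001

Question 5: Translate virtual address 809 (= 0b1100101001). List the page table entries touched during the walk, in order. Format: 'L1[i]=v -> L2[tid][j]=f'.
vaddr = 809 = 0b1100101001
Split: l1_idx=6, l2_idx=2, offset=9

Answer: L1[6]=1 -> L2[1][2]=15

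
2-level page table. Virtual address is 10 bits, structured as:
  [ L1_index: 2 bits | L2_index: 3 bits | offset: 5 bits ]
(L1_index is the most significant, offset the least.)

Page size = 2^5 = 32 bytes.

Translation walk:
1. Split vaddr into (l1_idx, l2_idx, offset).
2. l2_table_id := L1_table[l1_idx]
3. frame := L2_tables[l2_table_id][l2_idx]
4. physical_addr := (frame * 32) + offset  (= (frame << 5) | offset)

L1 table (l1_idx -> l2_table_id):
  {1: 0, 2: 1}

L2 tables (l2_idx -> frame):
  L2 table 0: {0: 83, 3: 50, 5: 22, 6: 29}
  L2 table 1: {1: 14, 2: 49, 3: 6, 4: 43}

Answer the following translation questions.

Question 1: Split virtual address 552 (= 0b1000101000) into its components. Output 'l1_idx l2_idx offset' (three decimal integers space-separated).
Answer: 2 1 8

Derivation:
vaddr = 552 = 0b1000101000
  top 2 bits -> l1_idx = 2
  next 3 bits -> l2_idx = 1
  bottom 5 bits -> offset = 8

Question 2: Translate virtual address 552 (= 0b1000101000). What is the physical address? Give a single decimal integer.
vaddr = 552 = 0b1000101000
Split: l1_idx=2, l2_idx=1, offset=8
L1[2] = 1
L2[1][1] = 14
paddr = 14 * 32 + 8 = 456

Answer: 456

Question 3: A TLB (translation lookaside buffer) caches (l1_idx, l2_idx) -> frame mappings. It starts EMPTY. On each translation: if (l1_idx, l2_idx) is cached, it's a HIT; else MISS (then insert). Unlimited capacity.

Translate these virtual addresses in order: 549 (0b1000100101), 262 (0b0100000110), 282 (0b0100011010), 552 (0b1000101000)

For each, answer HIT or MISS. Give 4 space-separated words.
Answer: MISS MISS HIT HIT

Derivation:
vaddr=549: (2,1) not in TLB -> MISS, insert
vaddr=262: (1,0) not in TLB -> MISS, insert
vaddr=282: (1,0) in TLB -> HIT
vaddr=552: (2,1) in TLB -> HIT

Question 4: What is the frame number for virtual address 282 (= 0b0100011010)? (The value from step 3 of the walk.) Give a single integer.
Answer: 83

Derivation:
vaddr = 282: l1_idx=1, l2_idx=0
L1[1] = 0; L2[0][0] = 83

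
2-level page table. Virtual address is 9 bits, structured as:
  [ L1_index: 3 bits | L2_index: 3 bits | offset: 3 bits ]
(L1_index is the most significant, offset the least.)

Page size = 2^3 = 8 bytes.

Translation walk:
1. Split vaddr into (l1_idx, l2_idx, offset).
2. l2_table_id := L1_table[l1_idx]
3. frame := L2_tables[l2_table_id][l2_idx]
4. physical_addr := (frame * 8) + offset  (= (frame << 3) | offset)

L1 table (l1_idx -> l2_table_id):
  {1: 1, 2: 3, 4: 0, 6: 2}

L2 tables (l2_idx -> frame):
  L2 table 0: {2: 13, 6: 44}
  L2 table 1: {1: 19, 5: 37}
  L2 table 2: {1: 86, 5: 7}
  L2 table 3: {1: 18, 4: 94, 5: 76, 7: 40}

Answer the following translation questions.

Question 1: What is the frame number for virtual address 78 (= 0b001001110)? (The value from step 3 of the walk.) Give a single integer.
vaddr = 78: l1_idx=1, l2_idx=1
L1[1] = 1; L2[1][1] = 19

Answer: 19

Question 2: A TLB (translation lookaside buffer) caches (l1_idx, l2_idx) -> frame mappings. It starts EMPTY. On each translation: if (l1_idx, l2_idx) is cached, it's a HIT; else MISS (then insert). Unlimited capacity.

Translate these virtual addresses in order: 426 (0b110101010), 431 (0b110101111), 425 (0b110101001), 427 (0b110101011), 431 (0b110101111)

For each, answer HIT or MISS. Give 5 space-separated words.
vaddr=426: (6,5) not in TLB -> MISS, insert
vaddr=431: (6,5) in TLB -> HIT
vaddr=425: (6,5) in TLB -> HIT
vaddr=427: (6,5) in TLB -> HIT
vaddr=431: (6,5) in TLB -> HIT

Answer: MISS HIT HIT HIT HIT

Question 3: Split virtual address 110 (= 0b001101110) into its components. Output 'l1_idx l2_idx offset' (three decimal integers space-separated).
Answer: 1 5 6

Derivation:
vaddr = 110 = 0b001101110
  top 3 bits -> l1_idx = 1
  next 3 bits -> l2_idx = 5
  bottom 3 bits -> offset = 6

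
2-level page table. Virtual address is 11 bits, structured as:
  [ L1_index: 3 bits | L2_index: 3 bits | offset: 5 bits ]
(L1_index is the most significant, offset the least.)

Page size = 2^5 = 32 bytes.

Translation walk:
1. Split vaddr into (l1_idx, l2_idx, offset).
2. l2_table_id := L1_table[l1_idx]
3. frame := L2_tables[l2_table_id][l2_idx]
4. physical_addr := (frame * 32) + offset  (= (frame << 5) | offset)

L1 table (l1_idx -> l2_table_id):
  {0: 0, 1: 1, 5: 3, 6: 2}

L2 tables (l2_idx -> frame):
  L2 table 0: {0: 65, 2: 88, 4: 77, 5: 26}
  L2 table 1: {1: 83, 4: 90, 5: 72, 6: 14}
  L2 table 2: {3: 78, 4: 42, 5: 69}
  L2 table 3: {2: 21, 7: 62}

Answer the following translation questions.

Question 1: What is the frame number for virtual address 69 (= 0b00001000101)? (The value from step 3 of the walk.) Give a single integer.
vaddr = 69: l1_idx=0, l2_idx=2
L1[0] = 0; L2[0][2] = 88

Answer: 88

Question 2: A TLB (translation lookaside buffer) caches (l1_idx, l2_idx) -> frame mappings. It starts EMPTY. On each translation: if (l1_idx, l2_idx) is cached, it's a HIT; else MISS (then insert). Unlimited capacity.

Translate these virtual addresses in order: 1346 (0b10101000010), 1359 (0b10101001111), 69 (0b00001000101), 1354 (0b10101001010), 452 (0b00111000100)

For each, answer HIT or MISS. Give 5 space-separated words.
Answer: MISS HIT MISS HIT MISS

Derivation:
vaddr=1346: (5,2) not in TLB -> MISS, insert
vaddr=1359: (5,2) in TLB -> HIT
vaddr=69: (0,2) not in TLB -> MISS, insert
vaddr=1354: (5,2) in TLB -> HIT
vaddr=452: (1,6) not in TLB -> MISS, insert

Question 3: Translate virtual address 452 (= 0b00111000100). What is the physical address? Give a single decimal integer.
vaddr = 452 = 0b00111000100
Split: l1_idx=1, l2_idx=6, offset=4
L1[1] = 1
L2[1][6] = 14
paddr = 14 * 32 + 4 = 452

Answer: 452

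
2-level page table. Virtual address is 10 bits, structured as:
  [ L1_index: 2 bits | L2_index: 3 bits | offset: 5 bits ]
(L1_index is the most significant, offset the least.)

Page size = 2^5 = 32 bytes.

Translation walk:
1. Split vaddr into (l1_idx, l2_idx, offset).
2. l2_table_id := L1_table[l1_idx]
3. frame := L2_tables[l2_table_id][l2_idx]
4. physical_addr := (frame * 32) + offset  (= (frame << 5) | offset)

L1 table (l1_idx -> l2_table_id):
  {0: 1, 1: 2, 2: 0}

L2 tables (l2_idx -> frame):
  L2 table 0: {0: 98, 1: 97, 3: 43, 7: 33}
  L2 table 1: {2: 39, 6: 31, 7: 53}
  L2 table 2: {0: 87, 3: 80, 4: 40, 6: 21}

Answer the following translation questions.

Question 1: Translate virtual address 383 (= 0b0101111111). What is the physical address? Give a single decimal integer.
vaddr = 383 = 0b0101111111
Split: l1_idx=1, l2_idx=3, offset=31
L1[1] = 2
L2[2][3] = 80
paddr = 80 * 32 + 31 = 2591

Answer: 2591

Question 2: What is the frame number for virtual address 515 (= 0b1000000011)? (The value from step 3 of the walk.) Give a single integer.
Answer: 98

Derivation:
vaddr = 515: l1_idx=2, l2_idx=0
L1[2] = 0; L2[0][0] = 98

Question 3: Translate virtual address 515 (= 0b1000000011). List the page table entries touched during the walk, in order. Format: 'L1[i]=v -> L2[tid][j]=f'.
vaddr = 515 = 0b1000000011
Split: l1_idx=2, l2_idx=0, offset=3

Answer: L1[2]=0 -> L2[0][0]=98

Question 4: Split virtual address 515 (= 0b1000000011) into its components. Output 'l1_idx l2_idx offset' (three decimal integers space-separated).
Answer: 2 0 3

Derivation:
vaddr = 515 = 0b1000000011
  top 2 bits -> l1_idx = 2
  next 3 bits -> l2_idx = 0
  bottom 5 bits -> offset = 3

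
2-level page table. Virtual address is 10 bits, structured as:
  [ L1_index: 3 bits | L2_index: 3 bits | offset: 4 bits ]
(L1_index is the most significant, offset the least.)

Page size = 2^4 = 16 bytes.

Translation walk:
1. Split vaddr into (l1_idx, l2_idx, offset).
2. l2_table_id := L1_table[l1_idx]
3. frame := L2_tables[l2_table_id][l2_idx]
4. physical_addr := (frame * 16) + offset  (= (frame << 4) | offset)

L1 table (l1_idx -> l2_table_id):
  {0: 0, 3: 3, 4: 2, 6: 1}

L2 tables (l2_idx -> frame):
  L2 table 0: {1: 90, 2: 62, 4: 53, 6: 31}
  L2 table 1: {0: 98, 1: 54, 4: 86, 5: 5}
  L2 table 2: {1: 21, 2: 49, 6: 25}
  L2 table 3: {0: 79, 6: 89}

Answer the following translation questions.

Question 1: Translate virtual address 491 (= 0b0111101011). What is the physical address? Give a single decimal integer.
Answer: 1435

Derivation:
vaddr = 491 = 0b0111101011
Split: l1_idx=3, l2_idx=6, offset=11
L1[3] = 3
L2[3][6] = 89
paddr = 89 * 16 + 11 = 1435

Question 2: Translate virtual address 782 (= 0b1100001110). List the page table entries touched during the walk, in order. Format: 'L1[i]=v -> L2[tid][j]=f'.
vaddr = 782 = 0b1100001110
Split: l1_idx=6, l2_idx=0, offset=14

Answer: L1[6]=1 -> L2[1][0]=98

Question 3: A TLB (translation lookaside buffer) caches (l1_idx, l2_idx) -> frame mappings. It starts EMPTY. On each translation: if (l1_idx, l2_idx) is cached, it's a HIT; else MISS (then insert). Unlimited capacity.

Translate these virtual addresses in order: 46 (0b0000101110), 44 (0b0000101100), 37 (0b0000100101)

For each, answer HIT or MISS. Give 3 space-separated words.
vaddr=46: (0,2) not in TLB -> MISS, insert
vaddr=44: (0,2) in TLB -> HIT
vaddr=37: (0,2) in TLB -> HIT

Answer: MISS HIT HIT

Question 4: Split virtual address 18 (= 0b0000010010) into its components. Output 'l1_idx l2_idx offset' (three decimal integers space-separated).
Answer: 0 1 2

Derivation:
vaddr = 18 = 0b0000010010
  top 3 bits -> l1_idx = 0
  next 3 bits -> l2_idx = 1
  bottom 4 bits -> offset = 2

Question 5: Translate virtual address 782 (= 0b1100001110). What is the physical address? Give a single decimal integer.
Answer: 1582

Derivation:
vaddr = 782 = 0b1100001110
Split: l1_idx=6, l2_idx=0, offset=14
L1[6] = 1
L2[1][0] = 98
paddr = 98 * 16 + 14 = 1582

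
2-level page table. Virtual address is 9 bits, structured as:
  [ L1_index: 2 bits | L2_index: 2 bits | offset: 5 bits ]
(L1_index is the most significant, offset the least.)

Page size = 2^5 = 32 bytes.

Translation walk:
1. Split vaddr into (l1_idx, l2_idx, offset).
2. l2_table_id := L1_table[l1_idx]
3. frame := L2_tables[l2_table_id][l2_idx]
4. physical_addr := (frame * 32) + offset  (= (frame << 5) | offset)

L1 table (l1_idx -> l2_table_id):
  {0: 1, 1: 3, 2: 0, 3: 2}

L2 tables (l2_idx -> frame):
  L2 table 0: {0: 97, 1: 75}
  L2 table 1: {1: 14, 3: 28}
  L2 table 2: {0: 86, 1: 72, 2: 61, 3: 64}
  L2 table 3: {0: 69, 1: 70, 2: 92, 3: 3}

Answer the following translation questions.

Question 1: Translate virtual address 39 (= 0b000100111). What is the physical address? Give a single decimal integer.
vaddr = 39 = 0b000100111
Split: l1_idx=0, l2_idx=1, offset=7
L1[0] = 1
L2[1][1] = 14
paddr = 14 * 32 + 7 = 455

Answer: 455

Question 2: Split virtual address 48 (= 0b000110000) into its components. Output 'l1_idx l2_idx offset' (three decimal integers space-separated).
Answer: 0 1 16

Derivation:
vaddr = 48 = 0b000110000
  top 2 bits -> l1_idx = 0
  next 2 bits -> l2_idx = 1
  bottom 5 bits -> offset = 16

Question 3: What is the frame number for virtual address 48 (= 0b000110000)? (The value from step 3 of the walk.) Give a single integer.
vaddr = 48: l1_idx=0, l2_idx=1
L1[0] = 1; L2[1][1] = 14

Answer: 14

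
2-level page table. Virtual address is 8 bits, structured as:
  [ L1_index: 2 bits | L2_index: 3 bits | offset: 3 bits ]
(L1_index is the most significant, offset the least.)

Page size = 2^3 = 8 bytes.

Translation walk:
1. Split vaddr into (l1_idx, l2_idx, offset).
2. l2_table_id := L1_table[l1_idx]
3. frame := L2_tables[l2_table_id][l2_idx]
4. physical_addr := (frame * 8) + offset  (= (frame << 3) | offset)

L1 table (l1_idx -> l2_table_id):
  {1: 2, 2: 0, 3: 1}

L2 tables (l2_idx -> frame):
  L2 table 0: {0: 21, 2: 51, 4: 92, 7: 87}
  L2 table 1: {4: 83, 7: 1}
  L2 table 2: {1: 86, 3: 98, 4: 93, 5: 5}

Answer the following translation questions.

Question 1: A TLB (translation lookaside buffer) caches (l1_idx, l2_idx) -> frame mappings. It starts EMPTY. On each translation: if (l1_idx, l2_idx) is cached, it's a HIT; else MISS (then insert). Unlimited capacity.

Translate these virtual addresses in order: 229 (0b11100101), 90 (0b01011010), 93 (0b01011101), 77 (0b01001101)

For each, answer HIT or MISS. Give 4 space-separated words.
vaddr=229: (3,4) not in TLB -> MISS, insert
vaddr=90: (1,3) not in TLB -> MISS, insert
vaddr=93: (1,3) in TLB -> HIT
vaddr=77: (1,1) not in TLB -> MISS, insert

Answer: MISS MISS HIT MISS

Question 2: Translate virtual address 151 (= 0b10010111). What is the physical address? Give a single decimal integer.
Answer: 415

Derivation:
vaddr = 151 = 0b10010111
Split: l1_idx=2, l2_idx=2, offset=7
L1[2] = 0
L2[0][2] = 51
paddr = 51 * 8 + 7 = 415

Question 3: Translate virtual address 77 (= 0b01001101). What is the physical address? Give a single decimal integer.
Answer: 693

Derivation:
vaddr = 77 = 0b01001101
Split: l1_idx=1, l2_idx=1, offset=5
L1[1] = 2
L2[2][1] = 86
paddr = 86 * 8 + 5 = 693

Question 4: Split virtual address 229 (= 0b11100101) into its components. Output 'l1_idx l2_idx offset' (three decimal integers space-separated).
vaddr = 229 = 0b11100101
  top 2 bits -> l1_idx = 3
  next 3 bits -> l2_idx = 4
  bottom 3 bits -> offset = 5

Answer: 3 4 5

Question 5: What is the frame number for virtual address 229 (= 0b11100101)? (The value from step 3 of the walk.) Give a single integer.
Answer: 83

Derivation:
vaddr = 229: l1_idx=3, l2_idx=4
L1[3] = 1; L2[1][4] = 83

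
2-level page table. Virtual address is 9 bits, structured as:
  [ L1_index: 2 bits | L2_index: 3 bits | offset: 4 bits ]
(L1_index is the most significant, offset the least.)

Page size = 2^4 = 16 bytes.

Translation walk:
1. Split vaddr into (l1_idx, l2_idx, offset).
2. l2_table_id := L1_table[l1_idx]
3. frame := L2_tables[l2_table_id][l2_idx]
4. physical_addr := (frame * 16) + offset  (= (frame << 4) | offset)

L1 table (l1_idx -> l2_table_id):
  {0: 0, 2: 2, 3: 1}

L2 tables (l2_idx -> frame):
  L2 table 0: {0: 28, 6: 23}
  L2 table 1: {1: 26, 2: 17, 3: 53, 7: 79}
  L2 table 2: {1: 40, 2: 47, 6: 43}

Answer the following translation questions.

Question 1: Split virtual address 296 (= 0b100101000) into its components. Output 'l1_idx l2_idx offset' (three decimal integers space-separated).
vaddr = 296 = 0b100101000
  top 2 bits -> l1_idx = 2
  next 3 bits -> l2_idx = 2
  bottom 4 bits -> offset = 8

Answer: 2 2 8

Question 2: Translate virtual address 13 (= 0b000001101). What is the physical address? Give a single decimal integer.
Answer: 461

Derivation:
vaddr = 13 = 0b000001101
Split: l1_idx=0, l2_idx=0, offset=13
L1[0] = 0
L2[0][0] = 28
paddr = 28 * 16 + 13 = 461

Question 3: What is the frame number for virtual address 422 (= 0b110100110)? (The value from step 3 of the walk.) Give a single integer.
vaddr = 422: l1_idx=3, l2_idx=2
L1[3] = 1; L2[1][2] = 17

Answer: 17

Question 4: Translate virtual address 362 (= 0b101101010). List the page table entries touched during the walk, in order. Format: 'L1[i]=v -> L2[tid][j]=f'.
Answer: L1[2]=2 -> L2[2][6]=43

Derivation:
vaddr = 362 = 0b101101010
Split: l1_idx=2, l2_idx=6, offset=10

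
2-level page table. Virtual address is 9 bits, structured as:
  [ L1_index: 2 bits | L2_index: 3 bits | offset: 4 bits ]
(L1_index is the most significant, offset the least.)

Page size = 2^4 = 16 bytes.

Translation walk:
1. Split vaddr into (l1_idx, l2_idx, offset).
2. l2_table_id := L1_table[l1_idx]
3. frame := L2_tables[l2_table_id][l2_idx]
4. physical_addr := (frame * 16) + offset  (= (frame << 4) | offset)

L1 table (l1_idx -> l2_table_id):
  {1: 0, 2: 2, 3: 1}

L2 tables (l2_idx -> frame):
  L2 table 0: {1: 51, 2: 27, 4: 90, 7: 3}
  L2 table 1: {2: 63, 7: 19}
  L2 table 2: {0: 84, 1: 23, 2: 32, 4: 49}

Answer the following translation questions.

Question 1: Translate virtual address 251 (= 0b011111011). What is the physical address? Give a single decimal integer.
vaddr = 251 = 0b011111011
Split: l1_idx=1, l2_idx=7, offset=11
L1[1] = 0
L2[0][7] = 3
paddr = 3 * 16 + 11 = 59

Answer: 59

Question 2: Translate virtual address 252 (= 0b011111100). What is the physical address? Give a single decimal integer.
vaddr = 252 = 0b011111100
Split: l1_idx=1, l2_idx=7, offset=12
L1[1] = 0
L2[0][7] = 3
paddr = 3 * 16 + 12 = 60

Answer: 60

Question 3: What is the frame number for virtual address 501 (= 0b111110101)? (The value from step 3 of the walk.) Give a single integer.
vaddr = 501: l1_idx=3, l2_idx=7
L1[3] = 1; L2[1][7] = 19

Answer: 19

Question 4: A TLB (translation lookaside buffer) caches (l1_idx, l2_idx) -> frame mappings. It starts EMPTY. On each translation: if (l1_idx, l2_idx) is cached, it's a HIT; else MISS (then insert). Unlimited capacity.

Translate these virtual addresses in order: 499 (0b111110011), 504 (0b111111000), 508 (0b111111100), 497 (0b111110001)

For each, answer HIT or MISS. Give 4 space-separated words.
vaddr=499: (3,7) not in TLB -> MISS, insert
vaddr=504: (3,7) in TLB -> HIT
vaddr=508: (3,7) in TLB -> HIT
vaddr=497: (3,7) in TLB -> HIT

Answer: MISS HIT HIT HIT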